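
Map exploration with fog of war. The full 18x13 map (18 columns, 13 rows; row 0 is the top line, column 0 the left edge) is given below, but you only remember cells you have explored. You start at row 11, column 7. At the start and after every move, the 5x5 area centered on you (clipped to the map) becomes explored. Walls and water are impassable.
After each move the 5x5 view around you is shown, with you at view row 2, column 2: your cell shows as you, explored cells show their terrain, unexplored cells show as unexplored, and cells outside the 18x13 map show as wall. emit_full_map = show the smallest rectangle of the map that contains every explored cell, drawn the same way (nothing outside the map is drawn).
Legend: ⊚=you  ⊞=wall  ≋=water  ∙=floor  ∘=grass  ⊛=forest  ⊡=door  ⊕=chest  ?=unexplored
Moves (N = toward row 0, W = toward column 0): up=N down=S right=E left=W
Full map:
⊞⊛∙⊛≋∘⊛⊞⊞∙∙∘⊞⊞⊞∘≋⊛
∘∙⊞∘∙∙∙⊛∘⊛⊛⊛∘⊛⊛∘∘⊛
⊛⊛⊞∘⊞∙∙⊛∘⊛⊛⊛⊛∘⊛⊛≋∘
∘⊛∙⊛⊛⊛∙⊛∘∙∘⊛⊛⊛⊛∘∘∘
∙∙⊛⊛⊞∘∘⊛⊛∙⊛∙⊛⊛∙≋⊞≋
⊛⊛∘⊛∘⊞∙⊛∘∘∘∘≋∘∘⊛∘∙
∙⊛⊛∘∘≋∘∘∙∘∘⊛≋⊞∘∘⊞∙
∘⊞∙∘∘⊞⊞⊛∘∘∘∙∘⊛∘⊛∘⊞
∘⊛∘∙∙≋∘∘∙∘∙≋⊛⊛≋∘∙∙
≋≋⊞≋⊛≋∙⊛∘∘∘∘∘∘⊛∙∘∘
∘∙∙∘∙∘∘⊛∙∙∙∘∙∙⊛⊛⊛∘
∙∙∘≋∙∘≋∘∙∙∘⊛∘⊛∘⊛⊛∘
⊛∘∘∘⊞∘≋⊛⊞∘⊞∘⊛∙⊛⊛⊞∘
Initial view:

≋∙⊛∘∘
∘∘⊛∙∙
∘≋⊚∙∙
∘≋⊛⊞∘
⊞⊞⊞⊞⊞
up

≋∘∘∙∘
≋∙⊛∘∘
∘∘⊚∙∙
∘≋∘∙∙
∘≋⊛⊞∘

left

∙≋∘∘∙
⊛≋∙⊛∘
∙∘⊚⊛∙
∙∘≋∘∙
⊞∘≋⊛⊞

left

∙∙≋∘∘
≋⊛≋∙⊛
∘∙⊚∘⊛
≋∙∘≋∘
∘⊞∘≋⊛

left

∘∙∙≋∘
⊞≋⊛≋∙
∙∘⊚∘∘
∘≋∙∘≋
∘∘⊞∘≋

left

⊛∘∙∙≋
≋⊞≋⊛≋
∙∙⊚∙∘
∙∘≋∙∘
∘∘∘⊞∘

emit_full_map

⊛∘∙∙≋∘∘∙∘
≋⊞≋⊛≋∙⊛∘∘
∙∙⊚∙∘∘⊛∙∙
∙∘≋∙∘≋∘∙∙
∘∘∘⊞∘≋⊛⊞∘

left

∘⊛∘∙∙
≋≋⊞≋⊛
∘∙⊚∘∙
∙∙∘≋∙
⊛∘∘∘⊞

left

⊞∘⊛∘∙
⊞≋≋⊞≋
⊞∘⊚∙∘
⊞∙∙∘≋
⊞⊛∘∘∘

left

⊞⊞∘⊛∘
⊞⊞≋≋⊞
⊞⊞⊚∙∙
⊞⊞∙∙∘
⊞⊞⊛∘∘

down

⊞⊞≋≋⊞
⊞⊞∘∙∙
⊞⊞⊚∙∘
⊞⊞⊛∘∘
⊞⊞⊞⊞⊞

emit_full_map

∘⊛∘∙∙≋∘∘∙∘
≋≋⊞≋⊛≋∙⊛∘∘
∘∙∙∘∙∘∘⊛∙∙
⊚∙∘≋∙∘≋∘∙∙
⊛∘∘∘⊞∘≋⊛⊞∘

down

⊞⊞∘∙∙
⊞⊞∙∙∘
⊞⊞⊚∘∘
⊞⊞⊞⊞⊞
⊞⊞⊞⊞⊞

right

⊞∘∙∙∘
⊞∙∙∘≋
⊞⊛⊚∘∘
⊞⊞⊞⊞⊞
⊞⊞⊞⊞⊞

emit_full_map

∘⊛∘∙∙≋∘∘∙∘
≋≋⊞≋⊛≋∙⊛∘∘
∘∙∙∘∙∘∘⊛∙∙
∙∙∘≋∙∘≋∘∙∙
⊛⊚∘∘⊞∘≋⊛⊞∘


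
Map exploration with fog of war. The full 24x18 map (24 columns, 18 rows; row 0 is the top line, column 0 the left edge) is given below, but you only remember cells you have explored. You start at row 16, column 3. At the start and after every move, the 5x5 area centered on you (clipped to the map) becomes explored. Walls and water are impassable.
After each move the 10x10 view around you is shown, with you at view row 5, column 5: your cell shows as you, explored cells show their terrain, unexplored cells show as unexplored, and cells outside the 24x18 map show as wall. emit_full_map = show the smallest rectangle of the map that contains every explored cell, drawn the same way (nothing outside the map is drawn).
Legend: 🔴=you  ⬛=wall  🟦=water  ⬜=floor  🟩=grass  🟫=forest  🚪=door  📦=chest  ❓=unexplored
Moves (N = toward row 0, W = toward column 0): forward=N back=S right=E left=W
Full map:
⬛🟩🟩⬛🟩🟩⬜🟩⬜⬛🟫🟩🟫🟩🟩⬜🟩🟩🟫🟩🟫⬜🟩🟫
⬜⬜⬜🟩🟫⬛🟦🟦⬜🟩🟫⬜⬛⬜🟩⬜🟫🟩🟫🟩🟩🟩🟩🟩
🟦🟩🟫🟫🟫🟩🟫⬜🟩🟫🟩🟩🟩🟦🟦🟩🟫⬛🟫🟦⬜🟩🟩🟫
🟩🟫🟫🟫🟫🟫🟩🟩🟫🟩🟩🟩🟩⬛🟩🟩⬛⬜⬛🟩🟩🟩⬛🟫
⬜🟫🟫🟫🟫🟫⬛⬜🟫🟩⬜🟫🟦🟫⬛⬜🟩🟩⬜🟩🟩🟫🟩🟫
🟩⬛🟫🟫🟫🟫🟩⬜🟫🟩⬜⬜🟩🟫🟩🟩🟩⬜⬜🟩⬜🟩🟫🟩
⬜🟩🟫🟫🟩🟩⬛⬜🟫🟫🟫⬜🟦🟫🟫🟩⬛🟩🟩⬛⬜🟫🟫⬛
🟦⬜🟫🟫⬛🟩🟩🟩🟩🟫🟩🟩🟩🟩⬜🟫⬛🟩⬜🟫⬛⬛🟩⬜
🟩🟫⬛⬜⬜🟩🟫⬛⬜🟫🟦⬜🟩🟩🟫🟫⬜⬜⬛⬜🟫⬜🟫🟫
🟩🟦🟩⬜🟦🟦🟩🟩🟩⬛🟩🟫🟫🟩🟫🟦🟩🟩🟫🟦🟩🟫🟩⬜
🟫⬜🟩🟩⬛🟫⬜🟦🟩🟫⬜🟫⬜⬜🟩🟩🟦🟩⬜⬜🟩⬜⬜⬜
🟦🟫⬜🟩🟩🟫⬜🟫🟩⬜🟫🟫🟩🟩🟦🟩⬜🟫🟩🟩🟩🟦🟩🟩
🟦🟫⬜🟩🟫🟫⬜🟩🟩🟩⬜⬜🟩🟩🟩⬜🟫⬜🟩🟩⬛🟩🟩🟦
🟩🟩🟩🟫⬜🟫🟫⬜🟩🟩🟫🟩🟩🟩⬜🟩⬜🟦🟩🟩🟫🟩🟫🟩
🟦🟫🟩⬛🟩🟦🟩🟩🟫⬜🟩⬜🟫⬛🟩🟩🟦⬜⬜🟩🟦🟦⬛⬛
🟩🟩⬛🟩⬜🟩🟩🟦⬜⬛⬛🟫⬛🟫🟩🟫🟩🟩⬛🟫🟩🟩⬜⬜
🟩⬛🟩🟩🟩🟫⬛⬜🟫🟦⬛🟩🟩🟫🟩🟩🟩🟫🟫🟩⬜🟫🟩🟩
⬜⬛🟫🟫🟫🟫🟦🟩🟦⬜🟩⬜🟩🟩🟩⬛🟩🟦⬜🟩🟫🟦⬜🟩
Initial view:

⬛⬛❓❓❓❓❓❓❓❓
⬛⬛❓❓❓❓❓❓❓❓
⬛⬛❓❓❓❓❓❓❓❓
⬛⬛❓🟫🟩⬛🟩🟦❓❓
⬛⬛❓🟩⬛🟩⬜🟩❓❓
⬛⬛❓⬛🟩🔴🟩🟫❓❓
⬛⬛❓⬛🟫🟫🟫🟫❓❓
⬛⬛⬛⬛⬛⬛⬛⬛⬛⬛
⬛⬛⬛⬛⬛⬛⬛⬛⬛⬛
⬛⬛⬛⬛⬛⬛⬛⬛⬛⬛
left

⬛⬛⬛❓❓❓❓❓❓❓
⬛⬛⬛❓❓❓❓❓❓❓
⬛⬛⬛❓❓❓❓❓❓❓
⬛⬛⬛🟦🟫🟩⬛🟩🟦❓
⬛⬛⬛🟩🟩⬛🟩⬜🟩❓
⬛⬛⬛🟩⬛🔴🟩🟩🟫❓
⬛⬛⬛⬜⬛🟫🟫🟫🟫❓
⬛⬛⬛⬛⬛⬛⬛⬛⬛⬛
⬛⬛⬛⬛⬛⬛⬛⬛⬛⬛
⬛⬛⬛⬛⬛⬛⬛⬛⬛⬛

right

⬛⬛❓❓❓❓❓❓❓❓
⬛⬛❓❓❓❓❓❓❓❓
⬛⬛❓❓❓❓❓❓❓❓
⬛⬛🟦🟫🟩⬛🟩🟦❓❓
⬛⬛🟩🟩⬛🟩⬜🟩❓❓
⬛⬛🟩⬛🟩🔴🟩🟫❓❓
⬛⬛⬜⬛🟫🟫🟫🟫❓❓
⬛⬛⬛⬛⬛⬛⬛⬛⬛⬛
⬛⬛⬛⬛⬛⬛⬛⬛⬛⬛
⬛⬛⬛⬛⬛⬛⬛⬛⬛⬛

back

⬛⬛❓❓❓❓❓❓❓❓
⬛⬛❓❓❓❓❓❓❓❓
⬛⬛🟦🟫🟩⬛🟩🟦❓❓
⬛⬛🟩🟩⬛🟩⬜🟩❓❓
⬛⬛🟩⬛🟩🟩🟩🟫❓❓
⬛⬛⬜⬛🟫🔴🟫🟫❓❓
⬛⬛⬛⬛⬛⬛⬛⬛⬛⬛
⬛⬛⬛⬛⬛⬛⬛⬛⬛⬛
⬛⬛⬛⬛⬛⬛⬛⬛⬛⬛
⬛⬛⬛⬛⬛⬛⬛⬛⬛⬛

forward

⬛⬛❓❓❓❓❓❓❓❓
⬛⬛❓❓❓❓❓❓❓❓
⬛⬛❓❓❓❓❓❓❓❓
⬛⬛🟦🟫🟩⬛🟩🟦❓❓
⬛⬛🟩🟩⬛🟩⬜🟩❓❓
⬛⬛🟩⬛🟩🔴🟩🟫❓❓
⬛⬛⬜⬛🟫🟫🟫🟫❓❓
⬛⬛⬛⬛⬛⬛⬛⬛⬛⬛
⬛⬛⬛⬛⬛⬛⬛⬛⬛⬛
⬛⬛⬛⬛⬛⬛⬛⬛⬛⬛

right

⬛❓❓❓❓❓❓❓❓❓
⬛❓❓❓❓❓❓❓❓❓
⬛❓❓❓❓❓❓❓❓❓
⬛🟦🟫🟩⬛🟩🟦🟩❓❓
⬛🟩🟩⬛🟩⬜🟩🟩❓❓
⬛🟩⬛🟩🟩🔴🟫⬛❓❓
⬛⬜⬛🟫🟫🟫🟫🟦❓❓
⬛⬛⬛⬛⬛⬛⬛⬛⬛⬛
⬛⬛⬛⬛⬛⬛⬛⬛⬛⬛
⬛⬛⬛⬛⬛⬛⬛⬛⬛⬛

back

⬛❓❓❓❓❓❓❓❓❓
⬛❓❓❓❓❓❓❓❓❓
⬛🟦🟫🟩⬛🟩🟦🟩❓❓
⬛🟩🟩⬛🟩⬜🟩🟩❓❓
⬛🟩⬛🟩🟩🟩🟫⬛❓❓
⬛⬜⬛🟫🟫🔴🟫🟦❓❓
⬛⬛⬛⬛⬛⬛⬛⬛⬛⬛
⬛⬛⬛⬛⬛⬛⬛⬛⬛⬛
⬛⬛⬛⬛⬛⬛⬛⬛⬛⬛
⬛⬛⬛⬛⬛⬛⬛⬛⬛⬛

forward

⬛❓❓❓❓❓❓❓❓❓
⬛❓❓❓❓❓❓❓❓❓
⬛❓❓❓❓❓❓❓❓❓
⬛🟦🟫🟩⬛🟩🟦🟩❓❓
⬛🟩🟩⬛🟩⬜🟩🟩❓❓
⬛🟩⬛🟩🟩🔴🟫⬛❓❓
⬛⬜⬛🟫🟫🟫🟫🟦❓❓
⬛⬛⬛⬛⬛⬛⬛⬛⬛⬛
⬛⬛⬛⬛⬛⬛⬛⬛⬛⬛
⬛⬛⬛⬛⬛⬛⬛⬛⬛⬛

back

⬛❓❓❓❓❓❓❓❓❓
⬛❓❓❓❓❓❓❓❓❓
⬛🟦🟫🟩⬛🟩🟦🟩❓❓
⬛🟩🟩⬛🟩⬜🟩🟩❓❓
⬛🟩⬛🟩🟩🟩🟫⬛❓❓
⬛⬜⬛🟫🟫🔴🟫🟦❓❓
⬛⬛⬛⬛⬛⬛⬛⬛⬛⬛
⬛⬛⬛⬛⬛⬛⬛⬛⬛⬛
⬛⬛⬛⬛⬛⬛⬛⬛⬛⬛
⬛⬛⬛⬛⬛⬛⬛⬛⬛⬛

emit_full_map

🟦🟫🟩⬛🟩🟦🟩
🟩🟩⬛🟩⬜🟩🟩
🟩⬛🟩🟩🟩🟫⬛
⬜⬛🟫🟫🔴🟫🟦

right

❓❓❓❓❓❓❓❓❓❓
❓❓❓❓❓❓❓❓❓❓
🟦🟫🟩⬛🟩🟦🟩❓❓❓
🟩🟩⬛🟩⬜🟩🟩🟦❓❓
🟩⬛🟩🟩🟩🟫⬛⬜❓❓
⬜⬛🟫🟫🟫🔴🟦🟩❓❓
⬛⬛⬛⬛⬛⬛⬛⬛⬛⬛
⬛⬛⬛⬛⬛⬛⬛⬛⬛⬛
⬛⬛⬛⬛⬛⬛⬛⬛⬛⬛
⬛⬛⬛⬛⬛⬛⬛⬛⬛⬛

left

⬛❓❓❓❓❓❓❓❓❓
⬛❓❓❓❓❓❓❓❓❓
⬛🟦🟫🟩⬛🟩🟦🟩❓❓
⬛🟩🟩⬛🟩⬜🟩🟩🟦❓
⬛🟩⬛🟩🟩🟩🟫⬛⬜❓
⬛⬜⬛🟫🟫🔴🟫🟦🟩❓
⬛⬛⬛⬛⬛⬛⬛⬛⬛⬛
⬛⬛⬛⬛⬛⬛⬛⬛⬛⬛
⬛⬛⬛⬛⬛⬛⬛⬛⬛⬛
⬛⬛⬛⬛⬛⬛⬛⬛⬛⬛

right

❓❓❓❓❓❓❓❓❓❓
❓❓❓❓❓❓❓❓❓❓
🟦🟫🟩⬛🟩🟦🟩❓❓❓
🟩🟩⬛🟩⬜🟩🟩🟦❓❓
🟩⬛🟩🟩🟩🟫⬛⬜❓❓
⬜⬛🟫🟫🟫🔴🟦🟩❓❓
⬛⬛⬛⬛⬛⬛⬛⬛⬛⬛
⬛⬛⬛⬛⬛⬛⬛⬛⬛⬛
⬛⬛⬛⬛⬛⬛⬛⬛⬛⬛
⬛⬛⬛⬛⬛⬛⬛⬛⬛⬛

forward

❓❓❓❓❓❓❓❓❓❓
❓❓❓❓❓❓❓❓❓❓
❓❓❓❓❓❓❓❓❓❓
🟦🟫🟩⬛🟩🟦🟩🟩❓❓
🟩🟩⬛🟩⬜🟩🟩🟦❓❓
🟩⬛🟩🟩🟩🔴⬛⬜❓❓
⬜⬛🟫🟫🟫🟫🟦🟩❓❓
⬛⬛⬛⬛⬛⬛⬛⬛⬛⬛
⬛⬛⬛⬛⬛⬛⬛⬛⬛⬛
⬛⬛⬛⬛⬛⬛⬛⬛⬛⬛

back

❓❓❓❓❓❓❓❓❓❓
❓❓❓❓❓❓❓❓❓❓
🟦🟫🟩⬛🟩🟦🟩🟩❓❓
🟩🟩⬛🟩⬜🟩🟩🟦❓❓
🟩⬛🟩🟩🟩🟫⬛⬜❓❓
⬜⬛🟫🟫🟫🔴🟦🟩❓❓
⬛⬛⬛⬛⬛⬛⬛⬛⬛⬛
⬛⬛⬛⬛⬛⬛⬛⬛⬛⬛
⬛⬛⬛⬛⬛⬛⬛⬛⬛⬛
⬛⬛⬛⬛⬛⬛⬛⬛⬛⬛

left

⬛❓❓❓❓❓❓❓❓❓
⬛❓❓❓❓❓❓❓❓❓
⬛🟦🟫🟩⬛🟩🟦🟩🟩❓
⬛🟩🟩⬛🟩⬜🟩🟩🟦❓
⬛🟩⬛🟩🟩🟩🟫⬛⬜❓
⬛⬜⬛🟫🟫🔴🟫🟦🟩❓
⬛⬛⬛⬛⬛⬛⬛⬛⬛⬛
⬛⬛⬛⬛⬛⬛⬛⬛⬛⬛
⬛⬛⬛⬛⬛⬛⬛⬛⬛⬛
⬛⬛⬛⬛⬛⬛⬛⬛⬛⬛

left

⬛⬛❓❓❓❓❓❓❓❓
⬛⬛❓❓❓❓❓❓❓❓
⬛⬛🟦🟫🟩⬛🟩🟦🟩🟩
⬛⬛🟩🟩⬛🟩⬜🟩🟩🟦
⬛⬛🟩⬛🟩🟩🟩🟫⬛⬜
⬛⬛⬜⬛🟫🔴🟫🟫🟦🟩
⬛⬛⬛⬛⬛⬛⬛⬛⬛⬛
⬛⬛⬛⬛⬛⬛⬛⬛⬛⬛
⬛⬛⬛⬛⬛⬛⬛⬛⬛⬛
⬛⬛⬛⬛⬛⬛⬛⬛⬛⬛

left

⬛⬛⬛❓❓❓❓❓❓❓
⬛⬛⬛❓❓❓❓❓❓❓
⬛⬛⬛🟦🟫🟩⬛🟩🟦🟩
⬛⬛⬛🟩🟩⬛🟩⬜🟩🟩
⬛⬛⬛🟩⬛🟩🟩🟩🟫⬛
⬛⬛⬛⬜⬛🔴🟫🟫🟫🟦
⬛⬛⬛⬛⬛⬛⬛⬛⬛⬛
⬛⬛⬛⬛⬛⬛⬛⬛⬛⬛
⬛⬛⬛⬛⬛⬛⬛⬛⬛⬛
⬛⬛⬛⬛⬛⬛⬛⬛⬛⬛

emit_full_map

🟦🟫🟩⬛🟩🟦🟩🟩
🟩🟩⬛🟩⬜🟩🟩🟦
🟩⬛🟩🟩🟩🟫⬛⬜
⬜⬛🔴🟫🟫🟫🟦🟩

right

⬛⬛❓❓❓❓❓❓❓❓
⬛⬛❓❓❓❓❓❓❓❓
⬛⬛🟦🟫🟩⬛🟩🟦🟩🟩
⬛⬛🟩🟩⬛🟩⬜🟩🟩🟦
⬛⬛🟩⬛🟩🟩🟩🟫⬛⬜
⬛⬛⬜⬛🟫🔴🟫🟫🟦🟩
⬛⬛⬛⬛⬛⬛⬛⬛⬛⬛
⬛⬛⬛⬛⬛⬛⬛⬛⬛⬛
⬛⬛⬛⬛⬛⬛⬛⬛⬛⬛
⬛⬛⬛⬛⬛⬛⬛⬛⬛⬛

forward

⬛⬛❓❓❓❓❓❓❓❓
⬛⬛❓❓❓❓❓❓❓❓
⬛⬛❓❓❓❓❓❓❓❓
⬛⬛🟦🟫🟩⬛🟩🟦🟩🟩
⬛⬛🟩🟩⬛🟩⬜🟩🟩🟦
⬛⬛🟩⬛🟩🔴🟩🟫⬛⬜
⬛⬛⬜⬛🟫🟫🟫🟫🟦🟩
⬛⬛⬛⬛⬛⬛⬛⬛⬛⬛
⬛⬛⬛⬛⬛⬛⬛⬛⬛⬛
⬛⬛⬛⬛⬛⬛⬛⬛⬛⬛


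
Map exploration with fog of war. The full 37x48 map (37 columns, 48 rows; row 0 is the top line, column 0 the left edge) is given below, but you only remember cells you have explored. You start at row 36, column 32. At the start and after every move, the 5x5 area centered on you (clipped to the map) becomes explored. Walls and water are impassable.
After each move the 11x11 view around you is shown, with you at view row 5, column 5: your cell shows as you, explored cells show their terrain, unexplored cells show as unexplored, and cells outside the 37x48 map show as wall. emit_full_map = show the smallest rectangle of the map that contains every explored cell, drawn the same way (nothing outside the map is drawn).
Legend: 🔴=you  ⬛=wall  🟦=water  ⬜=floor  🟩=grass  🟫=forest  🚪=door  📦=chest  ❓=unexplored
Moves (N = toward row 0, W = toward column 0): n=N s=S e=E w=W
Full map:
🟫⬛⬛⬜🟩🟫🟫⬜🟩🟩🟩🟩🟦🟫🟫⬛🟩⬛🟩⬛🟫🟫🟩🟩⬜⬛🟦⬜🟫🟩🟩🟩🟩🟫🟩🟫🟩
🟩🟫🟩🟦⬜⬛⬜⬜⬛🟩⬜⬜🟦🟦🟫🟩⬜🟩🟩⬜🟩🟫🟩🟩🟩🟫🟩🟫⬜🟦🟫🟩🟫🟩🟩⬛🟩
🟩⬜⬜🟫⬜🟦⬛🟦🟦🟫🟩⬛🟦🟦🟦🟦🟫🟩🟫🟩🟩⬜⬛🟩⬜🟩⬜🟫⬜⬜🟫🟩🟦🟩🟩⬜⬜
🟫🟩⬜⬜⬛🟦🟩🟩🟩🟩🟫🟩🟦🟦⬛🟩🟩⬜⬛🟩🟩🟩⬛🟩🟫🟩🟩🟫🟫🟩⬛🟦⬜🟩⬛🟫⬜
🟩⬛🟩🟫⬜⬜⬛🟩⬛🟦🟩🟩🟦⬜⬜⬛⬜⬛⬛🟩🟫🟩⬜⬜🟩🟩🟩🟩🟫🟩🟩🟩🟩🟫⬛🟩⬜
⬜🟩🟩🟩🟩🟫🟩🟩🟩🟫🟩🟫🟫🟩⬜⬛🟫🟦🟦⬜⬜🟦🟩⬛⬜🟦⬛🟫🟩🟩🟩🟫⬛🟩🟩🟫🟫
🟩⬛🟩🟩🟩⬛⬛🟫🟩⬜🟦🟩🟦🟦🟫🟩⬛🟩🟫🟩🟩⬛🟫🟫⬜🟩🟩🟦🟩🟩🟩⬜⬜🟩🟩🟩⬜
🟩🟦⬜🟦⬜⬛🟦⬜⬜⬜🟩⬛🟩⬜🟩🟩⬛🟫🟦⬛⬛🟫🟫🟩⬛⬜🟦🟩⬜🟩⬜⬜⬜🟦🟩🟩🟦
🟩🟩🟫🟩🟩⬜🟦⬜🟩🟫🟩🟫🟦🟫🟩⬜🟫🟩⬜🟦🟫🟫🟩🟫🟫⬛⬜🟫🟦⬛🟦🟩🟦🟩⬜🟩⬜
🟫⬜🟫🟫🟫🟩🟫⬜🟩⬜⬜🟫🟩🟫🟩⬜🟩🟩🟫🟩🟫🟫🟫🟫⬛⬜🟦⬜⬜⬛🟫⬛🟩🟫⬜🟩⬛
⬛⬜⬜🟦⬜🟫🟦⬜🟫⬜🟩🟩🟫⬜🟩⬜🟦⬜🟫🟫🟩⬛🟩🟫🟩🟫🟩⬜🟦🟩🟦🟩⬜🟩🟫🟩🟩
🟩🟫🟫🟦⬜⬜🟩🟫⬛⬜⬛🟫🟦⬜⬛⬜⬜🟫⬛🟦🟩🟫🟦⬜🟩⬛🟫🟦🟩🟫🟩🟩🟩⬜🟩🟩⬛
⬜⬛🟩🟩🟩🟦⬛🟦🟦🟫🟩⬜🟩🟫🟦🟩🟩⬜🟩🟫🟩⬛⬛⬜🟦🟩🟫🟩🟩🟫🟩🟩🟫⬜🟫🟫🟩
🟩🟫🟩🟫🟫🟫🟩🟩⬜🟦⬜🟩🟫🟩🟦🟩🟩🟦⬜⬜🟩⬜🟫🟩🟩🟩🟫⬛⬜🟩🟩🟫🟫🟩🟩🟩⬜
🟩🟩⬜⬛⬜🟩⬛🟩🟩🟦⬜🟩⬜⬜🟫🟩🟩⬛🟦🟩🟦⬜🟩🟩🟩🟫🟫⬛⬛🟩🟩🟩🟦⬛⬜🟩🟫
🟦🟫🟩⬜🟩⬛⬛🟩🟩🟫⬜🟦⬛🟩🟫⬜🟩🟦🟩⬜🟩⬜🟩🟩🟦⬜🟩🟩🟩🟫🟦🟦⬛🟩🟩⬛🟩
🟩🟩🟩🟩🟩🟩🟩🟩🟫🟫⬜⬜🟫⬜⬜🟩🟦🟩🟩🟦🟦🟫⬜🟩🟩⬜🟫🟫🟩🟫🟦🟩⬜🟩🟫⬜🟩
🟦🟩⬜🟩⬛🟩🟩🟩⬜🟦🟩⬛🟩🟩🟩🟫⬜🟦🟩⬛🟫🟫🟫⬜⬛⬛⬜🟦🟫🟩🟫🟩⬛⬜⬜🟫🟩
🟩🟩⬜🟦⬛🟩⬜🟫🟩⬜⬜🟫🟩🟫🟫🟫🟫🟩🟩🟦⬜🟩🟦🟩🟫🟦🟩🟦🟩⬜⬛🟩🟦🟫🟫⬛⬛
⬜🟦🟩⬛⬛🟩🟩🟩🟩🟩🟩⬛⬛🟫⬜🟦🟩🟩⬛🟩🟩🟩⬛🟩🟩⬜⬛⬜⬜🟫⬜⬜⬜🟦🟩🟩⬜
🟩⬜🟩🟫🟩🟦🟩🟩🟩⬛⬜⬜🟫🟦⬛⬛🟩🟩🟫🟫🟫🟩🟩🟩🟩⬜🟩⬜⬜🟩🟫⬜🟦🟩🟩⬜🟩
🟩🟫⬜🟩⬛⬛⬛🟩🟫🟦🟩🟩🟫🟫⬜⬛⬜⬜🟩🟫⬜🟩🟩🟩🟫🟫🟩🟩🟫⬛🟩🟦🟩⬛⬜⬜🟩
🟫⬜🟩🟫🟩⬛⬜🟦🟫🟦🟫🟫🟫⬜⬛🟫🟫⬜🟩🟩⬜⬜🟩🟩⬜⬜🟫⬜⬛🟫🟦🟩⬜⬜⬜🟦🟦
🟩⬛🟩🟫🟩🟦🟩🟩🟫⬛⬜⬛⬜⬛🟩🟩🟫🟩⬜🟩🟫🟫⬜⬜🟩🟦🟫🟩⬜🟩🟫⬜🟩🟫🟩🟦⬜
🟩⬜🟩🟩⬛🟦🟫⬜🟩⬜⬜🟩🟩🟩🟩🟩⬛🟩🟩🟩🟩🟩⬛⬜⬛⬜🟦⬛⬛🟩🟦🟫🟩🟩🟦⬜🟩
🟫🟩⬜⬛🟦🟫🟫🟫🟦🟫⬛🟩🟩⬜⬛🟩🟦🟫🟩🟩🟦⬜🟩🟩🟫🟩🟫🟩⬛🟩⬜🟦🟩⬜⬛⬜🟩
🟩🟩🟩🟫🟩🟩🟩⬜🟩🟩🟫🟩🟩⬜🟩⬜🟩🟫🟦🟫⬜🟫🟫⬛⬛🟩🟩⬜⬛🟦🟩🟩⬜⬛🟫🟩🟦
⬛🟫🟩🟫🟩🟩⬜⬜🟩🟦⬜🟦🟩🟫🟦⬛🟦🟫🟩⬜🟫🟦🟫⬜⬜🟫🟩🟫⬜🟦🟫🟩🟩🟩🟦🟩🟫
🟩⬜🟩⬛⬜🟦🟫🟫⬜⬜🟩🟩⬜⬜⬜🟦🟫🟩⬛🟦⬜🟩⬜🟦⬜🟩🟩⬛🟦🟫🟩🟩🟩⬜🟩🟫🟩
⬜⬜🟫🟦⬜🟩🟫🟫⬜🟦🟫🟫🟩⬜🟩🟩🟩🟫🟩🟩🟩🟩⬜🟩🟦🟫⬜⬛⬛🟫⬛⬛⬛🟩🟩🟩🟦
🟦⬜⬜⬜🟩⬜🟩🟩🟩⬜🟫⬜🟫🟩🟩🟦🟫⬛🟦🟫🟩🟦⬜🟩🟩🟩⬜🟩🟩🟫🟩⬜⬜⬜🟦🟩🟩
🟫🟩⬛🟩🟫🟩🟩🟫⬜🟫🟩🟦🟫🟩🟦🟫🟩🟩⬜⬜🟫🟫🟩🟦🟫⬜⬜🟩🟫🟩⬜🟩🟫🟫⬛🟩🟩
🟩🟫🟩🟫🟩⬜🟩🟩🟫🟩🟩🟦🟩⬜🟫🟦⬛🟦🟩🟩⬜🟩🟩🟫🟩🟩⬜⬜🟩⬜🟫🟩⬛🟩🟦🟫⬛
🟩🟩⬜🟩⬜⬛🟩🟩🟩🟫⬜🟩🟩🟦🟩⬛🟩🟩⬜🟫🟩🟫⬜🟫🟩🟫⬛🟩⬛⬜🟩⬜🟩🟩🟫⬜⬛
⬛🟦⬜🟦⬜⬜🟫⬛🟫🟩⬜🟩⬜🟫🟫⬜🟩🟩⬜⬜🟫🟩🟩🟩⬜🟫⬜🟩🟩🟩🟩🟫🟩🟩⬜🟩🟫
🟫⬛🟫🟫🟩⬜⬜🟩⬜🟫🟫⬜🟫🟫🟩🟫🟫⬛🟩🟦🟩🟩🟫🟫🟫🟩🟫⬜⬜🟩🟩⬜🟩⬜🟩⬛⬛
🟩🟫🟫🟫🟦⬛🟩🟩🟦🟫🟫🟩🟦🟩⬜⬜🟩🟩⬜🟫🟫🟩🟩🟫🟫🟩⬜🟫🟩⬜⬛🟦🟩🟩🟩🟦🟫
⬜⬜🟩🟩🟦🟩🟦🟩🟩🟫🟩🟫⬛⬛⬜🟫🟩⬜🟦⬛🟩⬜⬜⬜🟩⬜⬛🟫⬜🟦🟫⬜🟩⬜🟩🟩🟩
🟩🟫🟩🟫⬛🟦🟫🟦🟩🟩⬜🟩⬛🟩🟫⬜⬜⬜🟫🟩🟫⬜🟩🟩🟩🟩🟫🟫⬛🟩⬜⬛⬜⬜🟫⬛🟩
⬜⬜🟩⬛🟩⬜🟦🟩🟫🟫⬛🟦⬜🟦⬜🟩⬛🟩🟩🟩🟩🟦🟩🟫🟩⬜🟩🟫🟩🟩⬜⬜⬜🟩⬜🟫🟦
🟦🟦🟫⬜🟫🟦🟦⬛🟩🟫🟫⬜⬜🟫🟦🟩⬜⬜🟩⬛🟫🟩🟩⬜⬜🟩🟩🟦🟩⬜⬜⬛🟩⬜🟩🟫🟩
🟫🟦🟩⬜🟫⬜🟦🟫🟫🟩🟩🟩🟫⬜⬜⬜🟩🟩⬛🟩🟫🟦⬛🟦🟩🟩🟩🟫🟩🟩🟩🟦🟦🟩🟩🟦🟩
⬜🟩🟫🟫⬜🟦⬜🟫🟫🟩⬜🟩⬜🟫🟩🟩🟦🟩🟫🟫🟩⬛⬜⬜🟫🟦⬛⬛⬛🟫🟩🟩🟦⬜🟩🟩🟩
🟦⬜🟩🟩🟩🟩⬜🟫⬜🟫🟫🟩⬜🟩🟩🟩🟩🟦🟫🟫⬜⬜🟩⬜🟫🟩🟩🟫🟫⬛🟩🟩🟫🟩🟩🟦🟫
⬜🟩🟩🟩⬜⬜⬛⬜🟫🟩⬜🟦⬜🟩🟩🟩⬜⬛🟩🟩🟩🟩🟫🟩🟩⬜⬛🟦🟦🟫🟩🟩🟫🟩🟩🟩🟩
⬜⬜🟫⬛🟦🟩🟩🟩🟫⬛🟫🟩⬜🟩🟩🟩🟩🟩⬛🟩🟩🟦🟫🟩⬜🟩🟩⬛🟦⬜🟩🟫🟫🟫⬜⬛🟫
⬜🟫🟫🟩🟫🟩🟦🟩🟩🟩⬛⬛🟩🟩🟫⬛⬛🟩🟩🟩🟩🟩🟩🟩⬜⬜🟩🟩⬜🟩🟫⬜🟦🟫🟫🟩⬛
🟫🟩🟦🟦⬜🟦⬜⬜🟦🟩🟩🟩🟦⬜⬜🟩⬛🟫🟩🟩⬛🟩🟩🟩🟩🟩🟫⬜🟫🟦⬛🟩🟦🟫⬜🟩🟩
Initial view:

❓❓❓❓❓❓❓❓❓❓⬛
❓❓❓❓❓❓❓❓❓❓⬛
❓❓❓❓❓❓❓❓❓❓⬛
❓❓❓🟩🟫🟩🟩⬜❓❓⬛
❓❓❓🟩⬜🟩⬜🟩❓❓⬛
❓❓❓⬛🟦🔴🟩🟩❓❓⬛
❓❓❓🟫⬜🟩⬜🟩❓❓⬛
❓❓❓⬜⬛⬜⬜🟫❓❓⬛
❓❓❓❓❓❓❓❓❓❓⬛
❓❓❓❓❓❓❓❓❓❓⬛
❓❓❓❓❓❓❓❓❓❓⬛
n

❓❓❓❓❓❓❓❓❓❓⬛
❓❓❓❓❓❓❓❓❓❓⬛
❓❓❓❓❓❓❓❓❓❓⬛
❓❓❓🟩⬜🟩🟩🟫❓❓⬛
❓❓❓🟩🟫🟩🟩⬜❓❓⬛
❓❓❓🟩⬜🔴⬜🟩❓❓⬛
❓❓❓⬛🟦🟩🟩🟩❓❓⬛
❓❓❓🟫⬜🟩⬜🟩❓❓⬛
❓❓❓⬜⬛⬜⬜🟫❓❓⬛
❓❓❓❓❓❓❓❓❓❓⬛
❓❓❓❓❓❓❓❓❓❓⬛

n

❓❓❓❓❓❓❓❓❓❓⬛
❓❓❓❓❓❓❓❓❓❓⬛
❓❓❓❓❓❓❓❓❓❓⬛
❓❓❓🟫🟩⬛🟩🟦❓❓⬛
❓❓❓🟩⬜🟩🟩🟫❓❓⬛
❓❓❓🟩🟫🔴🟩⬜❓❓⬛
❓❓❓🟩⬜🟩⬜🟩❓❓⬛
❓❓❓⬛🟦🟩🟩🟩❓❓⬛
❓❓❓🟫⬜🟩⬜🟩❓❓⬛
❓❓❓⬜⬛⬜⬜🟫❓❓⬛
❓❓❓❓❓❓❓❓❓❓⬛

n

❓❓❓❓❓❓❓❓❓❓⬛
❓❓❓❓❓❓❓❓❓❓⬛
❓❓❓❓❓❓❓❓❓❓⬛
❓❓❓⬜🟩🟫🟫⬛❓❓⬛
❓❓❓🟫🟩⬛🟩🟦❓❓⬛
❓❓❓🟩⬜🔴🟩🟫❓❓⬛
❓❓❓🟩🟫🟩🟩⬜❓❓⬛
❓❓❓🟩⬜🟩⬜🟩❓❓⬛
❓❓❓⬛🟦🟩🟩🟩❓❓⬛
❓❓❓🟫⬜🟩⬜🟩❓❓⬛
❓❓❓⬜⬛⬜⬜🟫❓❓⬛

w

❓❓❓❓❓❓❓❓❓❓❓
❓❓❓❓❓❓❓❓❓❓❓
❓❓❓❓❓❓❓❓❓❓❓
❓❓❓🟩⬜🟩🟫🟫⬛❓❓
❓❓❓⬜🟫🟩⬛🟩🟦❓❓
❓❓❓⬜🟩🔴🟩🟩🟫❓❓
❓❓❓🟩🟩🟫🟩🟩⬜❓❓
❓❓❓🟩🟩⬜🟩⬜🟩❓❓
❓❓❓❓⬛🟦🟩🟩🟩❓❓
❓❓❓❓🟫⬜🟩⬜🟩❓❓
❓❓❓❓⬜⬛⬜⬜🟫❓❓

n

❓❓❓❓❓❓❓❓❓❓❓
❓❓❓❓❓❓❓❓❓❓❓
❓❓❓❓❓❓❓❓❓❓❓
❓❓❓🟫🟩⬜⬜⬜❓❓❓
❓❓❓🟩⬜🟩🟫🟫⬛❓❓
❓❓❓⬜🟫🔴⬛🟩🟦❓❓
❓❓❓⬜🟩⬜🟩🟩🟫❓❓
❓❓❓🟩🟩🟫🟩🟩⬜❓❓
❓❓❓🟩🟩⬜🟩⬜🟩❓❓
❓❓❓❓⬛🟦🟩🟩🟩❓❓
❓❓❓❓🟫⬜🟩⬜🟩❓❓

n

❓❓❓❓❓❓❓❓❓❓❓
❓❓❓❓❓❓❓❓❓❓❓
❓❓❓❓❓❓❓❓❓❓❓
❓❓❓🟫⬛⬛⬛🟩❓❓❓
❓❓❓🟫🟩⬜⬜⬜❓❓❓
❓❓❓🟩⬜🔴🟫🟫⬛❓❓
❓❓❓⬜🟫🟩⬛🟩🟦❓❓
❓❓❓⬜🟩⬜🟩🟩🟫❓❓
❓❓❓🟩🟩🟫🟩🟩⬜❓❓
❓❓❓🟩🟩⬜🟩⬜🟩❓❓
❓❓❓❓⬛🟦🟩🟩🟩❓❓

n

❓❓❓❓❓❓❓❓❓❓❓
❓❓❓❓❓❓❓❓❓❓❓
❓❓❓❓❓❓❓❓❓❓❓
❓❓❓🟫🟩🟩🟩⬜❓❓❓
❓❓❓🟫⬛⬛⬛🟩❓❓❓
❓❓❓🟫🟩🔴⬜⬜❓❓❓
❓❓❓🟩⬜🟩🟫🟫⬛❓❓
❓❓❓⬜🟫🟩⬛🟩🟦❓❓
❓❓❓⬜🟩⬜🟩🟩🟫❓❓
❓❓❓🟩🟩🟫🟩🟩⬜❓❓
❓❓❓🟩🟩⬜🟩⬜🟩❓❓

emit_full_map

🟫🟩🟩🟩⬜❓
🟫⬛⬛⬛🟩❓
🟫🟩🔴⬜⬜❓
🟩⬜🟩🟫🟫⬛
⬜🟫🟩⬛🟩🟦
⬜🟩⬜🟩🟩🟫
🟩🟩🟫🟩🟩⬜
🟩🟩⬜🟩⬜🟩
❓⬛🟦🟩🟩🟩
❓🟫⬜🟩⬜🟩
❓⬜⬛⬜⬜🟫

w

❓❓❓❓❓❓❓❓❓❓❓
❓❓❓❓❓❓❓❓❓❓❓
❓❓❓❓❓❓❓❓❓❓❓
❓❓❓🟦🟫🟩🟩🟩⬜❓❓
❓❓❓⬛🟫⬛⬛⬛🟩❓❓
❓❓❓🟩🟫🔴⬜⬜⬜❓❓
❓❓❓🟫🟩⬜🟩🟫🟫⬛❓
❓❓❓🟩⬜🟫🟩⬛🟩🟦❓
❓❓❓❓⬜🟩⬜🟩🟩🟫❓
❓❓❓❓🟩🟩🟫🟩🟩⬜❓
❓❓❓❓🟩🟩⬜🟩⬜🟩❓

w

❓❓❓❓❓❓❓❓❓❓❓
❓❓❓❓❓❓❓❓❓❓❓
❓❓❓❓❓❓❓❓❓❓❓
❓❓❓⬛🟦🟫🟩🟩🟩⬜❓
❓❓❓⬛⬛🟫⬛⬛⬛🟩❓
❓❓❓🟩🟩🔴🟩⬜⬜⬜❓
❓❓❓🟩🟫🟩⬜🟩🟫🟫⬛
❓❓❓⬜🟩⬜🟫🟩⬛🟩🟦
❓❓❓❓❓⬜🟩⬜🟩🟩🟫
❓❓❓❓❓🟩🟩🟫🟩🟩⬜
❓❓❓❓❓🟩🟩⬜🟩⬜🟩

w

❓❓❓❓❓❓❓❓❓❓❓
❓❓❓❓❓❓❓❓❓❓❓
❓❓❓❓❓❓❓❓❓❓❓
❓❓❓🟩⬛🟦🟫🟩🟩🟩⬜
❓❓❓⬜⬛⬛🟫⬛⬛⬛🟩
❓❓❓⬜🟩🔴🟫🟩⬜⬜⬜
❓❓❓⬜🟩🟫🟩⬜🟩🟫🟫
❓❓❓⬜⬜🟩⬜🟫🟩⬛🟩
❓❓❓❓❓❓⬜🟩⬜🟩🟩
❓❓❓❓❓❓🟩🟩🟫🟩🟩
❓❓❓❓❓❓🟩🟩⬜🟩⬜

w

❓❓❓❓❓❓❓❓❓❓❓
❓❓❓❓❓❓❓❓❓❓❓
❓❓❓❓❓❓❓❓❓❓❓
❓❓❓🟩🟩⬛🟦🟫🟩🟩🟩
❓❓❓🟫⬜⬛⬛🟫⬛⬛⬛
❓❓❓🟩⬜🔴🟩🟫🟩⬜⬜
❓❓❓⬜⬜🟩🟫🟩⬜🟩🟫
❓❓❓🟩⬜⬜🟩⬜🟫🟩⬛
❓❓❓❓❓❓❓⬜🟩⬜🟩
❓❓❓❓❓❓❓🟩🟩🟫🟩
❓❓❓❓❓❓❓🟩🟩⬜🟩

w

❓❓❓❓❓❓❓❓❓❓❓
❓❓❓❓❓❓❓❓❓❓❓
❓❓❓❓❓❓❓❓❓❓❓
❓❓❓⬜🟩🟩⬛🟦🟫🟩🟩
❓❓❓🟦🟫⬜⬛⬛🟫⬛⬛
❓❓❓🟩🟩🔴🟩🟩🟫🟩⬜
❓❓❓🟫⬜⬜🟩🟫🟩⬜🟩
❓❓❓🟩🟩⬜⬜🟩⬜🟫🟩
❓❓❓❓❓❓❓❓⬜🟩⬜
❓❓❓❓❓❓❓❓🟩🟩🟫
❓❓❓❓❓❓❓❓🟩🟩⬜

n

❓❓❓❓❓❓❓❓❓❓❓
❓❓❓❓❓❓❓❓❓❓❓
❓❓❓❓❓❓❓❓❓❓❓
❓❓❓⬜🟫🟩🟫⬜❓❓❓
❓❓❓⬜🟩🟩⬛🟦🟫🟩🟩
❓❓❓🟦🟫🔴⬛⬛🟫⬛⬛
❓❓❓🟩🟩⬜🟩🟩🟫🟩⬜
❓❓❓🟫⬜⬜🟩🟫🟩⬜🟩
❓❓❓🟩🟩⬜⬜🟩⬜🟫🟩
❓❓❓❓❓❓❓❓⬜🟩⬜
❓❓❓❓❓❓❓❓🟩🟩🟫

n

❓❓❓❓❓❓❓❓❓❓❓
❓❓❓❓❓❓❓❓❓❓❓
❓❓❓❓❓❓❓❓❓❓❓
❓❓❓⬛🟩🟩⬜⬛❓❓❓
❓❓❓⬜🟫🟩🟫⬜❓❓❓
❓❓❓⬜🟩🔴⬛🟦🟫🟩🟩
❓❓❓🟦🟫⬜⬛⬛🟫⬛⬛
❓❓❓🟩🟩⬜🟩🟩🟫🟩⬜
❓❓❓🟫⬜⬜🟩🟫🟩⬜🟩
❓❓❓🟩🟩⬜⬜🟩⬜🟫🟩
❓❓❓❓❓❓❓❓⬜🟩⬜

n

❓❓❓❓❓❓❓❓❓❓❓
❓❓❓❓❓❓❓❓❓❓❓
❓❓❓❓❓❓❓❓❓❓❓
❓❓❓🟫🟩🟫🟩⬛❓❓❓
❓❓❓⬛🟩🟩⬜⬛❓❓❓
❓❓❓⬜🟫🔴🟫⬜❓❓❓
❓❓❓⬜🟩🟩⬛🟦🟫🟩🟩
❓❓❓🟦🟫⬜⬛⬛🟫⬛⬛
❓❓❓🟩🟩⬜🟩🟩🟫🟩⬜
❓❓❓🟫⬜⬜🟩🟫🟩⬜🟩
❓❓❓🟩🟩⬜⬜🟩⬜🟫🟩

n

❓❓❓❓❓❓❓❓❓❓❓
❓❓❓❓❓❓❓❓❓❓❓
❓❓❓❓❓❓❓❓❓❓❓
❓❓❓⬛⬜🟦⬛⬛❓❓❓
❓❓❓🟫🟩🟫🟩⬛❓❓❓
❓❓❓⬛🟩🔴⬜⬛❓❓❓
❓❓❓⬜🟫🟩🟫⬜❓❓❓
❓❓❓⬜🟩🟩⬛🟦🟫🟩🟩
❓❓❓🟦🟫⬜⬛⬛🟫⬛⬛
❓❓❓🟩🟩⬜🟩🟩🟫🟩⬜
❓❓❓🟫⬜⬜🟩🟫🟩⬜🟩

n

❓❓❓❓❓❓❓❓❓❓❓
❓❓❓❓❓❓❓❓❓❓❓
❓❓❓❓❓❓❓❓❓❓❓
❓❓❓🟩🟦🟫🟩⬜❓❓❓
❓❓❓⬛⬜🟦⬛⬛❓❓❓
❓❓❓🟫🟩🔴🟩⬛❓❓❓
❓❓❓⬛🟩🟩⬜⬛❓❓❓
❓❓❓⬜🟫🟩🟫⬜❓❓❓
❓❓❓⬜🟩🟩⬛🟦🟫🟩🟩
❓❓❓🟦🟫⬜⬛⬛🟫⬛⬛
❓❓❓🟩🟩⬜🟩🟩🟫🟩⬜

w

❓❓❓❓❓❓❓❓❓❓❓
❓❓❓❓❓❓❓❓❓❓❓
❓❓❓❓❓❓❓❓❓❓❓
❓❓❓⬜🟩🟦🟫🟩⬜❓❓
❓❓❓⬜⬛⬜🟦⬛⬛❓❓
❓❓❓🟩🟫🔴🟫🟩⬛❓❓
❓❓❓⬛⬛🟩🟩⬜⬛❓❓
❓❓❓⬜⬜🟫🟩🟫⬜❓❓
❓❓❓❓⬜🟩🟩⬛🟦🟫🟩
❓❓❓❓🟦🟫⬜⬛⬛🟫⬛
❓❓❓❓🟩🟩⬜🟩🟩🟫🟩

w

❓❓❓❓❓❓❓❓❓❓❓
❓❓❓❓❓❓❓❓❓❓❓
❓❓❓❓❓❓❓❓❓❓❓
❓❓❓⬜⬜🟩🟦🟫🟩⬜❓
❓❓❓⬛⬜⬛⬜🟦⬛⬛❓
❓❓❓🟩🟩🔴🟩🟫🟩⬛❓
❓❓❓🟫⬛⬛🟩🟩⬜⬛❓
❓❓❓🟫⬜⬜🟫🟩🟫⬜❓
❓❓❓❓❓⬜🟩🟩⬛🟦🟫
❓❓❓❓❓🟦🟫⬜⬛⬛🟫
❓❓❓❓❓🟩🟩⬜🟩🟩🟫

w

❓❓❓❓❓❓❓❓❓❓❓
❓❓❓❓❓❓❓❓❓❓❓
❓❓❓❓❓❓❓❓❓❓❓
❓❓❓🟫⬜⬜🟩🟦🟫🟩⬜
❓❓❓🟩⬛⬜⬛⬜🟦⬛⬛
❓❓❓⬜🟩🔴🟫🟩🟫🟩⬛
❓❓❓🟫🟫⬛⬛🟩🟩⬜⬛
❓❓❓🟦🟫⬜⬜🟫🟩🟫⬜
❓❓❓❓❓❓⬜🟩🟩⬛🟦
❓❓❓❓❓❓🟦🟫⬜⬛⬛
❓❓❓❓❓❓🟩🟩⬜🟩🟩

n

❓❓❓❓❓❓❓❓❓❓❓
❓❓❓❓❓❓❓❓❓❓❓
❓❓❓❓❓❓❓❓❓❓❓
❓❓❓⬜🟩🟩⬜⬜❓❓❓
❓❓❓🟫⬜⬜🟩🟦🟫🟩⬜
❓❓❓🟩⬛🔴⬛⬜🟦⬛⬛
❓❓❓⬜🟩🟩🟫🟩🟫🟩⬛
❓❓❓🟫🟫⬛⬛🟩🟩⬜⬛
❓❓❓🟦🟫⬜⬜🟫🟩🟫⬜
❓❓❓❓❓❓⬜🟩🟩⬛🟦
❓❓❓❓❓❓🟦🟫⬜⬛⬛

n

❓❓❓❓❓❓❓❓❓❓❓
❓❓❓❓❓❓❓❓❓❓❓
❓❓❓❓❓❓❓❓❓❓❓
❓❓❓🟩🟩🟩🟫🟫❓❓❓
❓❓❓⬜🟩🟩⬜⬜❓❓❓
❓❓❓🟫⬜🔴🟩🟦🟫🟩⬜
❓❓❓🟩⬛⬜⬛⬜🟦⬛⬛
❓❓❓⬜🟩🟩🟫🟩🟫🟩⬛
❓❓❓🟫🟫⬛⬛🟩🟩⬜⬛
❓❓❓🟦🟫⬜⬜🟫🟩🟫⬜
❓❓❓❓❓❓⬜🟩🟩⬛🟦

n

❓❓❓❓❓❓❓❓❓❓❓
❓❓❓❓❓❓❓❓❓❓❓
❓❓❓❓❓❓❓❓❓❓❓
❓❓❓🟩🟩🟩🟩⬜❓❓❓
❓❓❓🟩🟩🟩🟫🟫❓❓❓
❓❓❓⬜🟩🔴⬜⬜❓❓❓
❓❓❓🟫⬜⬜🟩🟦🟫🟩⬜
❓❓❓🟩⬛⬜⬛⬜🟦⬛⬛
❓❓❓⬜🟩🟩🟫🟩🟫🟩⬛
❓❓❓🟫🟫⬛⬛🟩🟩⬜⬛
❓❓❓🟦🟫⬜⬜🟫🟩🟫⬜

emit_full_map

🟩🟩🟩🟩⬜❓❓❓❓❓❓❓❓❓
🟩🟩🟩🟫🟫❓❓❓❓❓❓❓❓❓
⬜🟩🔴⬜⬜❓❓❓❓❓❓❓❓❓
🟫⬜⬜🟩🟦🟫🟩⬜❓❓❓❓❓❓
🟩⬛⬜⬛⬜🟦⬛⬛❓❓❓❓❓❓
⬜🟩🟩🟫🟩🟫🟩⬛❓❓❓❓❓❓
🟫🟫⬛⬛🟩🟩⬜⬛❓❓❓❓❓❓
🟦🟫⬜⬜🟫🟩🟫⬜❓❓❓❓❓❓
❓❓❓⬜🟩🟩⬛🟦🟫🟩🟩🟩⬜❓
❓❓❓🟦🟫⬜⬛⬛🟫⬛⬛⬛🟩❓
❓❓❓🟩🟩⬜🟩🟩🟫🟩⬜⬜⬜❓
❓❓❓🟫⬜⬜🟩🟫🟩⬜🟩🟫🟫⬛
❓❓❓🟩🟩⬜⬜🟩⬜🟫🟩⬛🟩🟦
❓❓❓❓❓❓❓❓⬜🟩⬜🟩🟩🟫
❓❓❓❓❓❓❓❓🟩🟩🟫🟩🟩⬜
❓❓❓❓❓❓❓❓🟩🟩⬜🟩⬜🟩
❓❓❓❓❓❓❓❓❓⬛🟦🟩🟩🟩
❓❓❓❓❓❓❓❓❓🟫⬜🟩⬜🟩
❓❓❓❓❓❓❓❓❓⬜⬛⬜⬜🟫

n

❓❓❓❓❓❓❓❓❓❓❓
❓❓❓❓❓❓❓❓❓❓❓
❓❓❓❓❓❓❓❓❓❓❓
❓❓❓🟩⬛🟩🟩⬜❓❓❓
❓❓❓🟩🟩🟩🟩⬜❓❓❓
❓❓❓🟩🟩🔴🟫🟫❓❓❓
❓❓❓⬜🟩🟩⬜⬜❓❓❓
❓❓❓🟫⬜⬜🟩🟦🟫🟩⬜
❓❓❓🟩⬛⬜⬛⬜🟦⬛⬛
❓❓❓⬜🟩🟩🟫🟩🟫🟩⬛
❓❓❓🟫🟫⬛⬛🟩🟩⬜⬛

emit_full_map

🟩⬛🟩🟩⬜❓❓❓❓❓❓❓❓❓
🟩🟩🟩🟩⬜❓❓❓❓❓❓❓❓❓
🟩🟩🔴🟫🟫❓❓❓❓❓❓❓❓❓
⬜🟩🟩⬜⬜❓❓❓❓❓❓❓❓❓
🟫⬜⬜🟩🟦🟫🟩⬜❓❓❓❓❓❓
🟩⬛⬜⬛⬜🟦⬛⬛❓❓❓❓❓❓
⬜🟩🟩🟫🟩🟫🟩⬛❓❓❓❓❓❓
🟫🟫⬛⬛🟩🟩⬜⬛❓❓❓❓❓❓
🟦🟫⬜⬜🟫🟩🟫⬜❓❓❓❓❓❓
❓❓❓⬜🟩🟩⬛🟦🟫🟩🟩🟩⬜❓
❓❓❓🟦🟫⬜⬛⬛🟫⬛⬛⬛🟩❓
❓❓❓🟩🟩⬜🟩🟩🟫🟩⬜⬜⬜❓
❓❓❓🟫⬜⬜🟩🟫🟩⬜🟩🟫🟫⬛
❓❓❓🟩🟩⬜⬜🟩⬜🟫🟩⬛🟩🟦
❓❓❓❓❓❓❓❓⬜🟩⬜🟩🟩🟫
❓❓❓❓❓❓❓❓🟩🟩🟫🟩🟩⬜
❓❓❓❓❓❓❓❓🟩🟩⬜🟩⬜🟩
❓❓❓❓❓❓❓❓❓⬛🟦🟩🟩🟩
❓❓❓❓❓❓❓❓❓🟫⬜🟩⬜🟩
❓❓❓❓❓❓❓❓❓⬜⬛⬜⬜🟫


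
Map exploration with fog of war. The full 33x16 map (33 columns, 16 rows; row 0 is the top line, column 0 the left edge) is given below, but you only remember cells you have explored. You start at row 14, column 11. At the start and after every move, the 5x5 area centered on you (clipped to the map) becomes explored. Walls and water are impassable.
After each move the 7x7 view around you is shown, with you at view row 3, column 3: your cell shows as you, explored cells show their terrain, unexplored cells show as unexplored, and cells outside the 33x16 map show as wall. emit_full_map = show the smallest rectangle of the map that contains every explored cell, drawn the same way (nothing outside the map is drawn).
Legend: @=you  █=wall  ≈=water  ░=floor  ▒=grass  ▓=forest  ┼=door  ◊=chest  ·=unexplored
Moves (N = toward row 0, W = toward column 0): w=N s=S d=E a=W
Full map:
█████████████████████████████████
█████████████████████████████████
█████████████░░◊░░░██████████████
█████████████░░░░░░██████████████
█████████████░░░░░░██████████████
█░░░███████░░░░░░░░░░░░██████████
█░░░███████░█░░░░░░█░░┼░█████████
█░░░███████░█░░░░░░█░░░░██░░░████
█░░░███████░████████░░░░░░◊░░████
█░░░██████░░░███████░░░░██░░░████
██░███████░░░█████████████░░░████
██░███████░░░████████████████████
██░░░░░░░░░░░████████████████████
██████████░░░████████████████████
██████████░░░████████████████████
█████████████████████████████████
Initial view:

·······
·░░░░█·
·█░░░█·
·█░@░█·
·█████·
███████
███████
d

·······
░░░░██·
█░░░██·
█░░@██·
██████·
███████
███████

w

·······
·░░░██·
░░░░██·
█░░@██·
█░░░██·
██████·
███████

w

·······
·░░░██·
·░░░██·
░░░@██·
█░░░██·
█░░░██·
██████·

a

·······
·█░░░██
·█░░░██
·░░@░██
·█░░░██
·█░░░██
·██████

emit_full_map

█░░░██
█░░░██
░░@░██
█░░░██
█░░░██
██████

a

·······
·██░░░█
·██░░░█
·░░@░░█
·██░░░█
·██░░░█
··█████

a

·······
·███░░░
·███░░░
·░░@░░░
·███░░░
·███░░░
···████

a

·······
·████░░
·████░░
·░░@░░░
·████░░
·████░░
····███

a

·······
·█████░
·█████░
·░░@░░░
·█████░
·█████░
·····██

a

·······
·██████
·██████
·░░@░░░
·██████
·██████
······█

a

·······
·██████
·██████
·░░@░░░
·██████
·██████
·······

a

·······
·░█████
·░█████
·░░@░░░
·██████
·██████
·······

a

·······
·█░████
·█░████
·█░@░░░
·██████
·██████
·······

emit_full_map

█░███████░░░██
█░███████░░░██
█░@░░░░░░░░░██
█████████░░░██
█████████░░░██
········██████

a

█······
███░███
███░███
███@░░░
███████
███████
█······

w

█······
██░░░█·
███░███
███@███
███░░░░
███████
███████

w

█······
██░░░█·
██░░░█·
███@███
███░███
███░░░░
███████

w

█······
██░░░█·
██░░░█·
██░@░█·
███░███
███░███
███░░░░

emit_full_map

█░░░█··········
█░░░█··········
█░@░█··········
██░███████░░░██
██░███████░░░██
██░░░░░░░░░░░██
██████████░░░██
██████████░░░██
·········██████

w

█······
██░░░█·
██░░░█·
██░@░█·
██░░░█·
███░███
███░███

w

█······
██░░░█·
██░░░█·
██░@░█·
██░░░█·
██░░░█·
███░███

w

█······
██████·
██░░░█·
██░@░█·
██░░░█·
██░░░█·
██░░░█·

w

█······
██████·
██████·
██░@░█·
██░░░█·
██░░░█·
██░░░█·

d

·······
██████·
██████·
█░░@██·
█░░░██·
█░░░██·
█░░░█··

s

██████·
██████·
█░░░██·
█░░@██·
█░░░██·
█░░░██·
█░░░█··

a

███████
███████
██░░░██
██░@░██
██░░░██
██░░░██
██░░░█·

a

███████
███████
███░░░█
███@░░█
███░░░█
███░░░█
███░░░█

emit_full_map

██████·········
██████·········
█░░░██·········
█@░░██·········
█░░░██·········
█░░░██·········
█░░░█··········
██░███████░░░██
██░███████░░░██
██░░░░░░░░░░░██
██████████░░░██
██████████░░░██
·········██████

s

███████
███░░░█
███░░░█
███@░░█
███░░░█
███░░░█
████░██

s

███░░░█
███░░░█
███░░░█
███@░░█
███░░░█
████░██
████░██

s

███░░░█
███░░░█
███░░░█
███@░░█
████░██
████░██
████░░░

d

██░░░██
██░░░██
██░░░██
██░@░█·
███░███
███░███
███░░░░

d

█░░░██·
█░░░██·
█░░░██·
█░░@██·
██░████
██░████
██░░░░░

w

█░░░██·
█░░░██·
█░░░██·
█░░@██·
█░░░██·
██░████
██░████

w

██████·
█░░░██·
█░░░██·
█░░@██·
█░░░██·
█░░░██·
██░████

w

██████·
██████·
█░░░██·
█░░@██·
█░░░██·
█░░░██·
█░░░██·

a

███████
███████
██░░░██
██░@░██
██░░░██
██░░░██
██░░░██

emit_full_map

██████·········
██████·········
█░░░██·········
█░@░██·········
█░░░██·········
█░░░██·········
█░░░██·········
██░███████░░░██
██░███████░░░██
██░░░░░░░░░░░██
██████████░░░██
██████████░░░██
·········██████
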